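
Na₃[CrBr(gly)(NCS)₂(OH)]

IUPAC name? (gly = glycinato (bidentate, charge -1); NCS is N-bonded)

The 3 sodium counter-ions carry a total charge of +3, so each complex ion is 3−.
Ligand charges: 1×glycinato (-1 each), 2×isothiocyanato (-1 each), 1×bromo (-1 each), 1×hydroxo (-1 each); total -5. So Cr + (-5) = 3−, giving Cr = +2.
Ligands are named alphabetically: bromo before glycinato before hydroxo before isothiocyanato.
The complex ion is anionic, so chromium takes the -ate form chromate(II).

sodium bromo(glycinato)hydroxodiisothiocyanatochromate(II)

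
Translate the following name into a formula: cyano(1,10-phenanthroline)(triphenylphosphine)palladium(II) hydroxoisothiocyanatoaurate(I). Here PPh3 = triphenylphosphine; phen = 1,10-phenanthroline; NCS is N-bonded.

[Pd(CN)(phen)(PPh3)][Au(NCS)(OH)]

Cation [Pd…]: ligand charges -1, Pd(II) ⇒ ion charge 1+.
Anion [Au…]: ligand charges -2, Au(I) ⇒ ion charge 1−.
One 1+ cation balances one 1− anion.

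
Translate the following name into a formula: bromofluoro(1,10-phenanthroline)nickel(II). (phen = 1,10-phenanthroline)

[NiBrF(phen)]

Ligands: 1 1,10-phenanthroline (phen, neutral), 1 bromo (Br, -1), 1 fluoro (F, -1). Ligand charge sum = -2.
With Ni in oxidation state +2, the complex ion is [Ni...].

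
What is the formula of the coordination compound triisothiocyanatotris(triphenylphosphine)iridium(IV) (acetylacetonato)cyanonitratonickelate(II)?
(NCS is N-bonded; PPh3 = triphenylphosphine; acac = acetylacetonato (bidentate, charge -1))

[Ir(NCS)3(PPh3)3][Ni(acac)(CN)(NO3)]

Cation [Ir…]: ligand charges -3, Ir(IV) ⇒ ion charge 1+.
Anion [Ni…]: ligand charges -3, Ni(II) ⇒ ion charge 1−.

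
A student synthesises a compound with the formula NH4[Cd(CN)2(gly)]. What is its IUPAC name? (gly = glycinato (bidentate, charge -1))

The 1 ammonium counter-ion carries a total charge of +1, so each complex ion is 1−.
Ligand charges: 2×cyano (-1 each), 1×glycinato (-1 each); total -3. So Cd + (-3) = 1−, giving Cd = +2.
Ligands are named alphabetically: cyano before glycinato.
The complex ion is anionic, so cadmium takes the -ate form cadmate(II).

ammonium dicyano(glycinato)cadmate(II)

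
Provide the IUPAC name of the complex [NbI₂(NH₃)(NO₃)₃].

amminediiodotrinitratoniobium(V)

There is no counter-ion, so the complex is neutral overall.
Ligand charges: 3×nitrato (-1 each), 2×iodo (-1 each), 1×ammine (neutral); total -5. So Nb + (-5) = 0, giving Nb = +5.
Ligands are named alphabetically: ammine before iodo before nitrato.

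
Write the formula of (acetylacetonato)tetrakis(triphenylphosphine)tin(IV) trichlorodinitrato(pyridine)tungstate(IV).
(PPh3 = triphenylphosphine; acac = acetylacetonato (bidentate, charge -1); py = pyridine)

[Sn(acac)(PPh3)4][WCl3(NO3)2(py)]3

Cation [Sn…]: ligand charges -1, Sn(IV) ⇒ ion charge 3+.
Anion [W…]: ligand charges -5, W(IV) ⇒ ion charge 1−.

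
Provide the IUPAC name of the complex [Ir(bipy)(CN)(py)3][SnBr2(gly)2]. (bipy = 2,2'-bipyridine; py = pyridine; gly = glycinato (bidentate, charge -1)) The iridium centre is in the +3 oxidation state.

(2,2'-bipyridine)cyanotris(pyridine)iridium(III) dibromobis(glycinato)stannate(II)

Both ions are complex: the cation is named first with the plain metal name, the anion second with the -ate form; each ion's ligands are alphabetised independently.
Ir is given as +3; the cation's ligand charges sum to -1, so the complex cation is 2+.
A 1:1 salt means the anion carries the equal and opposite charge, 2−.
Anion: ligand charges sum to -4; for the ion to be 2−, Sn = +2.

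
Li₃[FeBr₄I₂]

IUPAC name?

lithium tetrabromodiiodoferrate(III)

The 3 lithium counter-ions carry a total charge of +3, so each complex ion is 3−.
Ligand charges: 4×bromo (-1 each), 2×iodo (-1 each); total -6. So Fe + (-6) = 3−, giving Fe = +3.
Ligands are named alphabetically: bromo before iodo.
The complex ion is anionic, so iron takes the -ate form ferrate(III).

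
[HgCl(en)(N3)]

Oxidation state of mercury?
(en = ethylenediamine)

+2

No counter-ion: the bracketed complex is neutral.
Ligand charges: 1×N3 = -1; 1×Cl = -1; 1×en neutral; sum -2.
Hg + (-2) = 0 ⇒ Hg is +2.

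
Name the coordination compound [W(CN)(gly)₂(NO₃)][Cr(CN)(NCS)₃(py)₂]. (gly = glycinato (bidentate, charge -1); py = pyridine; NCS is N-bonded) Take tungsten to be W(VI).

cyanobis(glycinato)nitratotungsten(VI) cyanotriisothiocyanatobis(pyridine)chromate(II)

Both ions are complex: the cation is named first with the plain metal name, the anion second with the -ate form; each ion's ligands are alphabetised independently.
W is given as +6; the cation's ligand charges sum to -4, so the complex cation is 2+.
A 1:1 salt means the anion carries the equal and opposite charge, 2−.
Anion: ligand charges sum to -4; for the ion to be 2−, Cr = +2.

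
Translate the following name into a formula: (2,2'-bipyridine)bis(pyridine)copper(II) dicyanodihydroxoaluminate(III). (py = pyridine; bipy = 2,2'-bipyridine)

Cation [Cu…]: ligand charges 0, Cu(II) ⇒ ion charge 2+.
Anion [Al…]: ligand charges -4, Al(III) ⇒ ion charge 1−.
One 2+ cation requires 2 of the 1− anion.

[Cu(bipy)(py)2][Al(CN)2(OH)2]2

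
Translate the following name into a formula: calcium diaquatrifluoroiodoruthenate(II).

Ligands: 2 aqua (H2O, neutral), 3 fluoro (F, -1), 1 iodo (I, -1). Ligand charge sum = -4.
Charge balance with calcium (+2) requires 1 complex ion per 1 calcium.

Ca[RuF3(H2O)2I]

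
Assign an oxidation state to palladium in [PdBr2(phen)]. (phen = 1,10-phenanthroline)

No counter-ion: the bracketed complex is neutral.
Ligand charges: 2×Br = -2; 1×phen neutral; sum -2.
Pd + (-2) = 0 ⇒ Pd is +2.

+2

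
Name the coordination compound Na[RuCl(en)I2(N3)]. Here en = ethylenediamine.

The 1 sodium counter-ion carries a total charge of +1, so each complex ion is 1−.
Ligand charges: 1×ethylenediamine (neutral), 1×chloro (-1 each), 1×azido (-1 each), 2×iodo (-1 each); total -4. So Ru + (-4) = 1−, giving Ru = +3.
The complex ion is anionic, so ruthenium takes the -ate form ruthenate(III).

sodium azidochloro(ethylenediamine)diiodoruthenate(III)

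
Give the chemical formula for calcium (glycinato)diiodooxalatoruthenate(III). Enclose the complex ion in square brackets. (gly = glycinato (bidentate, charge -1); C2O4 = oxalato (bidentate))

Ca[Ru(C2O4)(gly)I2]

Ligands: 1 glycinato (gly, -1), 2 iodo (I, -1), 1 oxalato (C2O4, -2). Ligand charge sum = -5.
With Ru in oxidation state +3, the complex ion is [Ru...]^2−.
Charge balance with calcium (+2) requires 1 complex ion per 1 calcium.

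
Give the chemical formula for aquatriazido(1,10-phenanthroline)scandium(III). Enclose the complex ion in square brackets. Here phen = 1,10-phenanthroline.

Ligands: 3 azido (N3, -1), 1 aqua (H2O, neutral), 1 1,10-phenanthroline (phen, neutral). Ligand charge sum = -3.
With Sc in oxidation state +3, the complex ion is [Sc...].

[Sc(H2O)(N3)3(phen)]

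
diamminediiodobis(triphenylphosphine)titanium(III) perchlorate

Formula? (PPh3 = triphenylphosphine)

[TiI2(NH3)2(PPh3)2]ClO4

Ligands: 2 ammine (NH3, neutral), 2 iodo (I, -1), 2 triphenylphosphine (PPh3, neutral). Ligand charge sum = -2.
With Ti in oxidation state +3, the complex ion is [Ti...]^1+.
Charge balance with perchlorate (-1) requires 1 complex ion per 1 perchlorate.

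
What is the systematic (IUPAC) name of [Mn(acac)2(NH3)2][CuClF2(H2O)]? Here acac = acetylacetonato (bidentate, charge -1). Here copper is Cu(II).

bis(acetylacetonato)diamminemanganese(III) aquachlorodifluorocuprate(II)

Cu is given as +2; the anion's ligand charges sum to -3, so the complex anion is 1−.
A 1:1 salt means the cation carries the equal and opposite charge, 1+.
Cation: ligand charges sum to -2; for the ion to be 1+, Mn = +3.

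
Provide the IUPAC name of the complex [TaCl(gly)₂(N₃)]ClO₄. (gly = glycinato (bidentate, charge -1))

azidochlorobis(glycinato)tantalum(V) perchlorate

The 1 perchlorate counter-ion carries a total charge of -1, so each complex ion is 1+.
Ligand charges: 1×azido (-1 each), 1×chloro (-1 each), 2×glycinato (-1 each); total -4. So Ta + (-4) = 1+, giving Ta = +5.
Ligands are named alphabetically: azido before chloro before glycinato.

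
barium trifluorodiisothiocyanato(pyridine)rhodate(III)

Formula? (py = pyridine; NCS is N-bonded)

Ba[RhF3(NCS)2(py)]

Ligands: 3 fluoro (F, -1), 1 pyridine (py, neutral), 2 isothiocyanato (NCS, -1). Ligand charge sum = -5.
With Rh in oxidation state +3, the complex ion is [Rh...]^2−.
Charge balance with barium (+2) requires 1 complex ion per 1 barium.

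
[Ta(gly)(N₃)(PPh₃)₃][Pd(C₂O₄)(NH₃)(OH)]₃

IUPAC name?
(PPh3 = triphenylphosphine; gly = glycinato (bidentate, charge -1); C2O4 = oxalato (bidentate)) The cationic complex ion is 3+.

Both ions are complex: the cation is named first with the plain metal name, the anion second with the -ate form; each ion's ligands are alphabetised independently.
The complex cation is given as 3+; its ligand charges sum to -2, so Ta = +5.
With 3 anions per cation, each anion must be 3/3 = 1−.
Anion: ligand charges sum to -3; for the ion to be 1−, Pd = +2.

azido(glycinato)tris(triphenylphosphine)tantalum(V) amminehydroxooxalatopalladate(II)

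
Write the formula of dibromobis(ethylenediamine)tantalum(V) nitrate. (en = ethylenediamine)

[TaBr2(en)2](NO3)3

Ligands: 2 ethylenediamine (en, neutral), 2 bromo (Br, -1). Ligand charge sum = -2.
Charge balance with nitrate (-1) requires 1 complex ion per 3 nitrate.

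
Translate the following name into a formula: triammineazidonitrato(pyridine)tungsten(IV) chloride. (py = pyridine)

[W(N3)(NH3)3(NO3)(py)]Cl2

Ligands: 1 azido (N3, -1), 1 pyridine (py, neutral), 1 nitrato (NO3, -1), 3 ammine (NH3, neutral). Ligand charge sum = -2.
Charge balance with chloride (-1) requires 1 complex ion per 2 chloride.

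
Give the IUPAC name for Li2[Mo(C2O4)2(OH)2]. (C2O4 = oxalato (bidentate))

lithium dihydroxodioxalatomolybdate(IV)

The 2 lithium counter-ions carry a total charge of +2, so each complex ion is 2−.
Ligand charges: 2×oxalato (-2 each), 2×hydroxo (-1 each); total -6. So Mo + (-6) = 2−, giving Mo = +4.
The complex ion is anionic, so molybdenum takes the -ate form molybdate(IV).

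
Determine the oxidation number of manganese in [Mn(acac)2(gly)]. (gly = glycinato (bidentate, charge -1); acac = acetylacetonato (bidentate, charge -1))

No counter-ion: the bracketed complex is neutral.
Ligand charges: 1×gly = -1; 2×acac = -2; sum -3.
Mn + (-3) = 0 ⇒ Mn is +3.

+3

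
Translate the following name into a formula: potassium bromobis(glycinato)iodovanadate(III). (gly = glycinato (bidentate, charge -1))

K[VBr(gly)2I]

Ligands: 2 glycinato (gly, -1), 1 iodo (I, -1), 1 bromo (Br, -1). Ligand charge sum = -4.
Charge balance with potassium (+1) requires 1 complex ion per 1 potassium.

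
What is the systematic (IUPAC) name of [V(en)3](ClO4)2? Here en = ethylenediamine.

The 2 perchlorate counter-ions carry a total charge of -2, so each complex ion is 2+.
Ligand charges: 3×ethylenediamine (neutral); total 0. So V + (0) = 2+, giving V = +2.

tris(ethylenediamine)vanadium(II) perchlorate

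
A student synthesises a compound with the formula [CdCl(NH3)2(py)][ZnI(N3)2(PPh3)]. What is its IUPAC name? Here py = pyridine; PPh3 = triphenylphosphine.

Cadmium is always +2 in its complexes; the cation's ligand charges sum to -1, so the complex cation is 1+.
A 1:1 salt means the anion carries the equal and opposite charge, 1−.
Anion: ligand charges sum to -3; for the ion to be 1−, Zn = +2.

diamminechloro(pyridine)cadmium(II) diazidoiodo(triphenylphosphine)zincate(II)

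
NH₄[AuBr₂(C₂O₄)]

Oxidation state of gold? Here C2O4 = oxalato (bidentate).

1 ammonium outside the brackets (+1 each) → the complex ion is 1−.
Ligand charges: 2×Br = -2; 1×C2O4 = -2; sum -4.
Au + (-4) = 1− ⇒ Au is +3.

+3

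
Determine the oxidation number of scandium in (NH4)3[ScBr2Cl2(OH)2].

+3

3 ammonium outside the brackets (+1 each) → the complex ion is 3−.
Ligand charges: 2×Cl = -2; 2×OH = -2; 2×Br = -2; sum -6.
Sc + (-6) = 3− ⇒ Sc is +3.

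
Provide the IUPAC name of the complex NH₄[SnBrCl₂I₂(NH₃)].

ammonium amminebromodichlorodiiodostannate(IV)

The 1 ammonium counter-ion carries a total charge of +1, so each complex ion is 1−.
Ligand charges: 2×iodo (-1 each), 1×bromo (-1 each), 1×ammine (neutral), 2×chloro (-1 each); total -5. So Sn + (-5) = 1−, giving Sn = +4.
Ligands are named alphabetically: ammine before bromo before chloro before iodo.
The complex ion is anionic, so tin takes the -ate form stannate(IV).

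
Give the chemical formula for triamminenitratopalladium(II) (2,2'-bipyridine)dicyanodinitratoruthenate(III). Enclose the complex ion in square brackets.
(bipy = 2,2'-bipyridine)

Cation [Pd…]: ligand charges -1, Pd(II) ⇒ ion charge 1+.
Anion [Ru…]: ligand charges -4, Ru(III) ⇒ ion charge 1−.

[Pd(NH3)3(NO3)][Ru(bipy)(CN)2(NO3)2]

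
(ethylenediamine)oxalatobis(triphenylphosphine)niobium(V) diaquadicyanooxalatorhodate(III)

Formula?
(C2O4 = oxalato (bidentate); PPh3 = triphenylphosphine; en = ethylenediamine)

[Nb(C2O4)(en)(PPh3)2][Rh(C2O4)(CN)2(H2O)2]3

Cation [Nb…]: ligand charges -2, Nb(V) ⇒ ion charge 3+.
Anion [Rh…]: ligand charges -4, Rh(III) ⇒ ion charge 1−.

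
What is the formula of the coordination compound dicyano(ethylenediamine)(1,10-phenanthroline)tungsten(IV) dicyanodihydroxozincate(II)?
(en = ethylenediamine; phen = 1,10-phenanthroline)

[W(CN)2(en)(phen)][Zn(CN)2(OH)2]

Cation [W…]: ligand charges -2, W(IV) ⇒ ion charge 2+.
Anion [Zn…]: ligand charges -4, Zn(II) ⇒ ion charge 2−.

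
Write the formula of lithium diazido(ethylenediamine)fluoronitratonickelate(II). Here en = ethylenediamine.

Li2[Ni(en)F(N3)2(NO3)]

Ligands: 1 nitrato (NO3, -1), 2 azido (N3, -1), 1 ethylenediamine (en, neutral), 1 fluoro (F, -1). Ligand charge sum = -4.
With Ni in oxidation state +2, the complex ion is [Ni...]^2−.
Charge balance with lithium (+1) requires 1 complex ion per 2 lithium.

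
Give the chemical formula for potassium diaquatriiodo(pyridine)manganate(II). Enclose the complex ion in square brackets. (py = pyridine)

K[Mn(H2O)2I3(py)]

Ligands: 1 pyridine (py, neutral), 2 aqua (H2O, neutral), 3 iodo (I, -1). Ligand charge sum = -3.
With Mn in oxidation state +2, the complex ion is [Mn...]^1−.
Charge balance with potassium (+1) requires 1 complex ion per 1 potassium.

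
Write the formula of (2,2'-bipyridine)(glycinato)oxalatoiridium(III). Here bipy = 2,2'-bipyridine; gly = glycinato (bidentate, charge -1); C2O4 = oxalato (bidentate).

Ligands: 1 2,2'-bipyridine (bipy, neutral), 1 glycinato (gly, -1), 1 oxalato (C2O4, -2). Ligand charge sum = -3.
With Ir in oxidation state +3, the complex ion is [Ir...].

[Ir(bipy)(C2O4)(gly)]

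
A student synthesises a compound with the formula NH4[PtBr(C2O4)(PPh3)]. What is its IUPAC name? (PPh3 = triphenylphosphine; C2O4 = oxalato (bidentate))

The 1 ammonium counter-ion carries a total charge of +1, so each complex ion is 1−.
Ligand charges: 1×bromo (-1 each), 1×triphenylphosphine (neutral), 1×oxalato (-2 each); total -3. So Pt + (-3) = 1−, giving Pt = +2.
Ligands are named alphabetically: bromo before oxalato before triphenylphosphine.
The complex ion is anionic, so platinum takes the -ate form platinate(II).

ammonium bromooxalato(triphenylphosphine)platinate(II)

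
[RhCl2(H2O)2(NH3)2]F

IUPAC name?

The 1 fluoride counter-ion carries a total charge of -1, so each complex ion is 1+.
Ligand charges: 2×aqua (neutral), 2×ammine (neutral), 2×chloro (-1 each); total -2. So Rh + (-2) = 1+, giving Rh = +3.
Ligands are named alphabetically: ammine before aqua before chloro.

diamminediaquadichlororhodium(III) fluoride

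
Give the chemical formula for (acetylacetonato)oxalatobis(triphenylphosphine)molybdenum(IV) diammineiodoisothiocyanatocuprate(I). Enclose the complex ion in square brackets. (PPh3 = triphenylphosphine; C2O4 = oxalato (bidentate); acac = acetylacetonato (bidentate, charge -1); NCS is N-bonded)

[Mo(acac)(C2O4)(PPh3)2][CuI(NCS)(NH3)2]

Cation [Mo…]: ligand charges -3, Mo(IV) ⇒ ion charge 1+.
Anion [Cu…]: ligand charges -2, Cu(I) ⇒ ion charge 1−.
One 1+ cation balances one 1− anion.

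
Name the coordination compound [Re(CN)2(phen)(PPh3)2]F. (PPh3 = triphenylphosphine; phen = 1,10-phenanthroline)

dicyano(1,10-phenanthroline)bis(triphenylphosphine)rhenium(III) fluoride

The 1 fluoride counter-ion carries a total charge of -1, so each complex ion is 1+.
Ligand charges: 2×triphenylphosphine (neutral), 2×cyano (-1 each), 1×1,10-phenanthroline (neutral); total -2. So Re + (-2) = 1+, giving Re = +3.
Ligands are named alphabetically: cyano before phenanthroline before triphenylphosphine.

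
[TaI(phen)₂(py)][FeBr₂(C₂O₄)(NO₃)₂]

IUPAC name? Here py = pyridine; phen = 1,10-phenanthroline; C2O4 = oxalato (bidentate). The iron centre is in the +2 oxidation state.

Both ions are complex: the cation is named first with the plain metal name, the anion second with the -ate form; each ion's ligands are alphabetised independently.
Fe is given as +2; the anion's ligand charges sum to -6, so the complex anion is 4−.
A 1:1 salt means the cation carries the equal and opposite charge, 4+.
Cation: ligand charges sum to -1; for the ion to be 4+, Ta = +5.

iodobis(1,10-phenanthroline)(pyridine)tantalum(V) dibromodinitratooxalatoferrate(II)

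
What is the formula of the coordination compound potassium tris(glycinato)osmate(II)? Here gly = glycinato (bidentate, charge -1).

Ligands: 3 glycinato (gly, -1). Ligand charge sum = -3.
With Os in oxidation state +2, the complex ion is [Os...]^1−.
Charge balance with potassium (+1) requires 1 complex ion per 1 potassium.

K[Os(gly)3]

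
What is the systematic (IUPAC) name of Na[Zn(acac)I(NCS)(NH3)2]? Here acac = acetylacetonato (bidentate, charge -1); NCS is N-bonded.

sodium (acetylacetonato)diammineiodoisothiocyanatozincate(II)

The 1 sodium counter-ion carries a total charge of +1, so each complex ion is 1−.
Ligand charges: 1×iodo (-1 each), 1×acetylacetonato (-1 each), 2×ammine (neutral), 1×isothiocyanato (-1 each); total -3. So Zn + (-3) = 1−, giving Zn = +2.
The complex ion is anionic, so zinc takes the -ate form zincate(II).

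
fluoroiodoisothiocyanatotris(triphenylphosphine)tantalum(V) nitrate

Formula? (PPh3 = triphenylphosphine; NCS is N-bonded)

Ligands: 1 iodo (I, -1), 3 triphenylphosphine (PPh3, neutral), 1 fluoro (F, -1), 1 isothiocyanato (NCS, -1). Ligand charge sum = -3.
Charge balance with nitrate (-1) requires 1 complex ion per 2 nitrate.

[TaFI(NCS)(PPh3)3](NO3)2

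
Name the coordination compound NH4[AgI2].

The 1 ammonium counter-ion carries a total charge of +1, so each complex ion is 1−.
Ligand charges: 2×iodo (-1 each); total -2. So Ag + (-2) = 1−, giving Ag = +1.
The complex ion is anionic, so silver takes the -ate form argentate(I).

ammonium diiodoargentate(I)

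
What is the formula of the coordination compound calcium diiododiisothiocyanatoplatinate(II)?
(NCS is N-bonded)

Ligands: 2 iodo (I, -1), 2 isothiocyanato (NCS, -1). Ligand charge sum = -4.
With Pt in oxidation state +2, the complex ion is [Pt...]^2−.
Charge balance with calcium (+2) requires 1 complex ion per 1 calcium.

Ca[PtI2(NCS)2]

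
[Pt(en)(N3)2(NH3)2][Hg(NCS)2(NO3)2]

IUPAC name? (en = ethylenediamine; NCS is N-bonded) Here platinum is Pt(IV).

diamminediazido(ethylenediamine)platinum(IV) diisothiocyanatodinitratomercurate(II)

Pt is given as +4; the cation's ligand charges sum to -2, so the complex cation is 2+.
A 1:1 salt means the anion carries the equal and opposite charge, 2−.
Anion: ligand charges sum to -4; for the ion to be 2−, Hg = +2.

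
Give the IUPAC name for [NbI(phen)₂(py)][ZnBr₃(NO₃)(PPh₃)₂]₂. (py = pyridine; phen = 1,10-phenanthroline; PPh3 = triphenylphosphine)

iodobis(1,10-phenanthroline)(pyridine)niobium(V) tribromonitratobis(triphenylphosphine)zincate(II)

Zinc is always +2 in its complexes; the anion's ligand charges sum to -4, so the complex anion is 2−.
With 2 anions per cation, the cation must be 2×2 = 4+.
Cation: ligand charges sum to -1; for the ion to be 4+, Nb = +5.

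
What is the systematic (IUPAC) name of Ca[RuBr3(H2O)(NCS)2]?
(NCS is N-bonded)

The 1 calcium counter-ion carries a total charge of +2, so each complex ion is 2−.
Ligand charges: 1×aqua (neutral), 3×bromo (-1 each), 2×isothiocyanato (-1 each); total -5. So Ru + (-5) = 2−, giving Ru = +3.
The complex ion is anionic, so ruthenium takes the -ate form ruthenate(III).

calcium aquatribromodiisothiocyanatoruthenate(III)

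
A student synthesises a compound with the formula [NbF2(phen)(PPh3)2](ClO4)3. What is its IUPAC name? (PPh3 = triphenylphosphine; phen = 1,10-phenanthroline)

The 3 perchlorate counter-ions carry a total charge of -3, so each complex ion is 3+.
Ligand charges: 2×triphenylphosphine (neutral), 1×1,10-phenanthroline (neutral), 2×fluoro (-1 each); total -2. So Nb + (-2) = 3+, giving Nb = +5.
Ligands are named alphabetically: fluoro before phenanthroline before triphenylphosphine.

difluoro(1,10-phenanthroline)bis(triphenylphosphine)niobium(V) perchlorate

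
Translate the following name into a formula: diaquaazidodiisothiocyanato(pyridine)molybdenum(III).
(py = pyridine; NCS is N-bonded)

[Mo(H2O)2(N3)(NCS)2(py)]

Ligands: 1 azido (N3, -1), 2 aqua (H2O, neutral), 1 pyridine (py, neutral), 2 isothiocyanato (NCS, -1). Ligand charge sum = -3.
With Mo in oxidation state +3, the complex ion is [Mo...].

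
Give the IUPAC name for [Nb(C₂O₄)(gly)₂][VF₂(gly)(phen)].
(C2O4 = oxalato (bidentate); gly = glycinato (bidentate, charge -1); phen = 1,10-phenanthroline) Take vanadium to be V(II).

V is given as +2; the anion's ligand charges sum to -3, so the complex anion is 1−.
A 1:1 salt means the cation carries the equal and opposite charge, 1+.
Cation: ligand charges sum to -4; for the ion to be 1+, Nb = +5.

bis(glycinato)oxalatoniobium(V) difluoro(glycinato)(1,10-phenanthroline)vanadate(II)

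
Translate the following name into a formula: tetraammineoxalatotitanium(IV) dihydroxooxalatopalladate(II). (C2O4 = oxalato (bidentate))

Cation [Ti…]: ligand charges -2, Ti(IV) ⇒ ion charge 2+.
Anion [Pd…]: ligand charges -4, Pd(II) ⇒ ion charge 2−.

[Ti(C2O4)(NH3)4][Pd(C2O4)(OH)2]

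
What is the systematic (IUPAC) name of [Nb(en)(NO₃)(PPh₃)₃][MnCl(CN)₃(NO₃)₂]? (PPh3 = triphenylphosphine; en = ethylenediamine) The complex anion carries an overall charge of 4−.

The complex anion is given as 4−; its ligand charges sum to -6, so Mn = +2.
A 1:1 salt means the cation carries the equal and opposite charge, 4+.
Cation: ligand charges sum to -1; for the ion to be 4+, Nb = +5.

(ethylenediamine)nitratotris(triphenylphosphine)niobium(V) chlorotricyanodinitratomanganate(II)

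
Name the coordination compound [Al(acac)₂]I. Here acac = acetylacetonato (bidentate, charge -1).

The 1 iodide counter-ion carries a total charge of -1, so each complex ion is 1+.
Ligand charges: 2×acetylacetonato (-1 each); total -2. So Al + (-2) = 1+, giving Al = +3.

bis(acetylacetonato)aluminium(III) iodide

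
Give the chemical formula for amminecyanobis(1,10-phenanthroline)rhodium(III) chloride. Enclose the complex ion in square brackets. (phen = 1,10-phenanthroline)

[Rh(CN)(NH3)(phen)2]Cl2

Ligands: 2 1,10-phenanthroline (phen, neutral), 1 ammine (NH3, neutral), 1 cyano (CN, -1). Ligand charge sum = -1.
With Rh in oxidation state +3, the complex ion is [Rh...]^2+.
Charge balance with chloride (-1) requires 1 complex ion per 2 chloride.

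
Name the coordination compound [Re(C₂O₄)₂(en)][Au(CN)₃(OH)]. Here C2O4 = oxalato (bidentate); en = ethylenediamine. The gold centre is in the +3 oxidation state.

Au is given as +3; the anion's ligand charges sum to -4, so the complex anion is 1−.
A 1:1 salt means the cation carries the equal and opposite charge, 1+.
Cation: ligand charges sum to -4; for the ion to be 1+, Re = +5.

(ethylenediamine)dioxalatorhenium(V) tricyanohydroxoaurate(III)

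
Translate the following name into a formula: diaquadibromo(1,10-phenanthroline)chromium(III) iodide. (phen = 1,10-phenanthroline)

Ligands: 2 bromo (Br, -1), 2 aqua (H2O, neutral), 1 1,10-phenanthroline (phen, neutral). Ligand charge sum = -2.
With Cr in oxidation state +3, the complex ion is [Cr...]^1+.
Charge balance with iodide (-1) requires 1 complex ion per 1 iodide.

[CrBr2(H2O)2(phen)]I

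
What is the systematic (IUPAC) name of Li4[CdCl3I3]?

lithium trichlorotriiodocadmate(II)

The 4 lithium counter-ions carry a total charge of +4, so each complex ion is 4−.
Ligand charges: 3×iodo (-1 each), 3×chloro (-1 each); total -6. So Cd + (-6) = 4−, giving Cd = +2.
The complex ion is anionic, so cadmium takes the -ate form cadmate(II).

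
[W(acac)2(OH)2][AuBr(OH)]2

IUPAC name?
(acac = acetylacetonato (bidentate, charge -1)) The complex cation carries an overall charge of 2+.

bis(acetylacetonato)dihydroxotungsten(VI) bromohydroxoaurate(I)

Both ions are complex: the cation is named first with the plain metal name, the anion second with the -ate form; each ion's ligands are alphabetised independently.
The complex cation is given as 2+; its ligand charges sum to -4, so W = +6.
With 2 anions per cation, each anion must be 2/2 = 1−.
Anion: ligand charges sum to -2; for the ion to be 1−, Au = +1.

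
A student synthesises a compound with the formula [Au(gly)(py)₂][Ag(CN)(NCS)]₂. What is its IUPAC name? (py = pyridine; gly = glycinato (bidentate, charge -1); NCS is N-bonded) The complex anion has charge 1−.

(glycinato)bis(pyridine)gold(III) cyanoisothiocyanatoargentate(I)

The complex anion is given as 1−; its ligand charges sum to -2, so Ag = +1.
With 2 anions per cation, the cation must be 2×1 = 2+.
Cation: ligand charges sum to -1; for the ion to be 2+, Au = +3.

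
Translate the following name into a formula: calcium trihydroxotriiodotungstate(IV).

Ca[WI3(OH)3]

Ligands: 3 hydroxo (OH, -1), 3 iodo (I, -1). Ligand charge sum = -6.
With W in oxidation state +4, the complex ion is [W...]^2−.
Charge balance with calcium (+2) requires 1 complex ion per 1 calcium.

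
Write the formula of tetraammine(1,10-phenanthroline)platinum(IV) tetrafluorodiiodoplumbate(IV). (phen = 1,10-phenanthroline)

Cation [Pt…]: ligand charges 0, Pt(IV) ⇒ ion charge 4+.
Anion [Pb…]: ligand charges -6, Pb(IV) ⇒ ion charge 2−.
One 4+ cation requires 2 of the 2− anion.

[Pt(NH3)4(phen)][PbF4I2]2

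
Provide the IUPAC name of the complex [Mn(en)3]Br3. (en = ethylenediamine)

tris(ethylenediamine)manganese(III) bromide

The 3 bromide counter-ions carry a total charge of -3, so each complex ion is 3+.
Ligand charges: 3×ethylenediamine (neutral); total 0. So Mn + (0) = 3+, giving Mn = +3.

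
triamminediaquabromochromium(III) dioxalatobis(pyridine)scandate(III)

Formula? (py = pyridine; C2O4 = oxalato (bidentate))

Cation [Cr…]: ligand charges -1, Cr(III) ⇒ ion charge 2+.
Anion [Sc…]: ligand charges -4, Sc(III) ⇒ ion charge 1−.

[CrBr(H2O)2(NH3)3][Sc(C2O4)2(py)2]2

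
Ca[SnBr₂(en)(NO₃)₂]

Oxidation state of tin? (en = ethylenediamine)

1 calcium outside the brackets (+2 each) → the complex ion is 2−.
Ligand charges: 1×en neutral; 2×Br = -2; 2×NO3 = -2; sum -4.
Sn + (-4) = 2− ⇒ Sn is +2.

+2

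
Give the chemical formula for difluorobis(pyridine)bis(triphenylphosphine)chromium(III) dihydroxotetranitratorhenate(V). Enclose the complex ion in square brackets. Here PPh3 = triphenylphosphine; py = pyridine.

Cation [Cr…]: ligand charges -2, Cr(III) ⇒ ion charge 1+.
Anion [Re…]: ligand charges -6, Re(V) ⇒ ion charge 1−.

[CrF2(PPh3)2(py)2][Re(NO3)4(OH)2]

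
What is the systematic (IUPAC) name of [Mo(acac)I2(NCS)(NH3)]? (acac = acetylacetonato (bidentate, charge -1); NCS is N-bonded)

(acetylacetonato)amminediiodoisothiocyanatomolybdenum(IV)

There is no counter-ion, so the complex is neutral overall.
Ligand charges: 2×iodo (-1 each), 1×acetylacetonato (-1 each), 1×isothiocyanato (-1 each), 1×ammine (neutral); total -4. So Mo + (-4) = 0, giving Mo = +4.
Ligands are named alphabetically: acetylacetonato before ammine before iodo before isothiocyanato.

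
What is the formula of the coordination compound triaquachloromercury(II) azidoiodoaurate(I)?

[HgCl(H2O)3][AuI(N3)]

Cation [Hg…]: ligand charges -1, Hg(II) ⇒ ion charge 1+.
Anion [Au…]: ligand charges -2, Au(I) ⇒ ion charge 1−.
One 1+ cation balances one 1− anion.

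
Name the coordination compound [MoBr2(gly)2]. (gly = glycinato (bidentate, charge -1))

There is no counter-ion, so the complex is neutral overall.
Ligand charges: 2×glycinato (-1 each), 2×bromo (-1 each); total -4. So Mo + (-4) = 0, giving Mo = +4.
Ligands are named alphabetically: bromo before glycinato.

dibromobis(glycinato)molybdenum(IV)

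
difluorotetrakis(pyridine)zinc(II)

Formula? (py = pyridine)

Ligands: 4 pyridine (py, neutral), 2 fluoro (F, -1). Ligand charge sum = -2.
With Zn in oxidation state +2, the complex ion is [Zn...].

[ZnF2(py)4]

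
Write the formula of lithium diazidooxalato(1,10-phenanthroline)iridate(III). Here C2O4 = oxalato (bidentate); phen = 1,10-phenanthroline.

Li[Ir(C2O4)(N3)2(phen)]

Ligands: 2 azido (N3, -1), 1 oxalato (C2O4, -2), 1 1,10-phenanthroline (phen, neutral). Ligand charge sum = -4.
With Ir in oxidation state +3, the complex ion is [Ir...]^1−.
Charge balance with lithium (+1) requires 1 complex ion per 1 lithium.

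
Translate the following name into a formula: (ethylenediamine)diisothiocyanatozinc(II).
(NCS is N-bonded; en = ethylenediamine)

[Zn(en)(NCS)2]

Ligands: 2 isothiocyanato (NCS, -1), 1 ethylenediamine (en, neutral). Ligand charge sum = -2.
With Zn in oxidation state +2, the complex ion is [Zn...].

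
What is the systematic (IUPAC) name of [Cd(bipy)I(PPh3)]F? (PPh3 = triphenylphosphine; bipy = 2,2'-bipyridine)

The 1 fluoride counter-ion carries a total charge of -1, so each complex ion is 1+.
Ligand charges: 1×iodo (-1 each), 1×triphenylphosphine (neutral), 1×2,2'-bipyridine (neutral); total -1. So Cd + (-1) = 1+, giving Cd = +2.
Ligands are named alphabetically: bipyridine before iodo before triphenylphosphine.

(2,2'-bipyridine)iodo(triphenylphosphine)cadmium(II) fluoride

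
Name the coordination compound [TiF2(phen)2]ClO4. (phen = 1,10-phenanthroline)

difluorobis(1,10-phenanthroline)titanium(III) perchlorate

The 1 perchlorate counter-ion carries a total charge of -1, so each complex ion is 1+.
Ligand charges: 2×fluoro (-1 each), 2×1,10-phenanthroline (neutral); total -2. So Ti + (-2) = 1+, giving Ti = +3.
Ligands are named alphabetically: fluoro before phenanthroline.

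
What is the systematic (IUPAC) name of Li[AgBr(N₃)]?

The 1 lithium counter-ion carries a total charge of +1, so each complex ion is 1−.
Ligand charges: 1×azido (-1 each), 1×bromo (-1 each); total -2. So Ag + (-2) = 1−, giving Ag = +1.
Ligands are named alphabetically: azido before bromo.
The complex ion is anionic, so silver takes the -ate form argentate(I).

lithium azidobromoargentate(I)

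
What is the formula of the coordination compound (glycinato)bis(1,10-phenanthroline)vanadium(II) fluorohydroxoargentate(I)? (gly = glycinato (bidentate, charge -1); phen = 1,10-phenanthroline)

Cation [V…]: ligand charges -1, V(II) ⇒ ion charge 1+.
Anion [Ag…]: ligand charges -2, Ag(I) ⇒ ion charge 1−.

[V(gly)(phen)2][AgF(OH)]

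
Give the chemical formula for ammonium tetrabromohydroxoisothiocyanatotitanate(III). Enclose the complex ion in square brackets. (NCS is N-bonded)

Ligands: 1 isothiocyanato (NCS, -1), 1 hydroxo (OH, -1), 4 bromo (Br, -1). Ligand charge sum = -6.
With Ti in oxidation state +3, the complex ion is [Ti...]^3−.
Charge balance with ammonium (+1) requires 1 complex ion per 3 ammonium.

(NH4)3[TiBr4(NCS)(OH)]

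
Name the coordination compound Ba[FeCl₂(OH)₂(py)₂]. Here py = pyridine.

The 1 barium counter-ion carries a total charge of +2, so each complex ion is 2−.
Ligand charges: 2×hydroxo (-1 each), 2×pyridine (neutral), 2×chloro (-1 each); total -4. So Fe + (-4) = 2−, giving Fe = +2.
The complex ion is anionic, so iron takes the -ate form ferrate(II).

barium dichlorodihydroxobis(pyridine)ferrate(II)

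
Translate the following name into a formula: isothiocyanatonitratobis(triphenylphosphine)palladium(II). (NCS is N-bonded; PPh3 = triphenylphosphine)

Ligands: 1 nitrato (NO3, -1), 1 isothiocyanato (NCS, -1), 2 triphenylphosphine (PPh3, neutral). Ligand charge sum = -2.
With Pd in oxidation state +2, the complex ion is [Pd...].

[Pd(NCS)(NO3)(PPh3)2]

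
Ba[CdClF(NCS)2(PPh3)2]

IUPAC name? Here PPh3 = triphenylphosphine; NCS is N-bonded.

barium chlorofluorodiisothiocyanatobis(triphenylphosphine)cadmate(II)

The 1 barium counter-ion carries a total charge of +2, so each complex ion is 2−.
Ligand charges: 1×fluoro (-1 each), 1×chloro (-1 each), 2×triphenylphosphine (neutral), 2×isothiocyanato (-1 each); total -4. So Cd + (-4) = 2−, giving Cd = +2.
The complex ion is anionic, so cadmium takes the -ate form cadmate(II).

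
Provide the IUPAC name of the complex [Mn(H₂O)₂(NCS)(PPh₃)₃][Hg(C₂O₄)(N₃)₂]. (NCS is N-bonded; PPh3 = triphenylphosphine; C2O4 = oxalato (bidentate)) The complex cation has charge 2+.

Both ions are complex: the cation is named first with the plain metal name, the anion second with the -ate form; each ion's ligands are alphabetised independently.
The complex cation is given as 2+; its ligand charges sum to -1, so Mn = +3.
A 1:1 salt means the anion carries the equal and opposite charge, 2−.
Anion: ligand charges sum to -4; for the ion to be 2−, Hg = +2.

diaquaisothiocyanatotris(triphenylphosphine)manganese(III) diazidooxalatomercurate(II)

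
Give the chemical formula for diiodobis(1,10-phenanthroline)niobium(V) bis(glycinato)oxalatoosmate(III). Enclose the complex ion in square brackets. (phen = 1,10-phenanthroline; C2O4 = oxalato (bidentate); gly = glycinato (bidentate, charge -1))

[NbI2(phen)2][Os(C2O4)(gly)2]3

Cation [Nb…]: ligand charges -2, Nb(V) ⇒ ion charge 3+.
Anion [Os…]: ligand charges -4, Os(III) ⇒ ion charge 1−.
One 3+ cation requires 3 of the 1− anion.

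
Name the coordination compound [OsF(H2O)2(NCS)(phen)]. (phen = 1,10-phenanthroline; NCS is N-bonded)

There is no counter-ion, so the complex is neutral overall.
Ligand charges: 1×1,10-phenanthroline (neutral), 1×isothiocyanato (-1 each), 2×aqua (neutral), 1×fluoro (-1 each); total -2. So Os + (-2) = 0, giving Os = +2.
Ligands are named alphabetically: aqua before fluoro before isothiocyanato before phenanthroline.

diaquafluoroisothiocyanato(1,10-phenanthroline)osmium(II)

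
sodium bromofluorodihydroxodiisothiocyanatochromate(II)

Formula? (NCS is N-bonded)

Na4[CrBrF(NCS)2(OH)2]

Ligands: 1 fluoro (F, -1), 1 bromo (Br, -1), 2 hydroxo (OH, -1), 2 isothiocyanato (NCS, -1). Ligand charge sum = -6.
With Cr in oxidation state +2, the complex ion is [Cr...]^4−.
Charge balance with sodium (+1) requires 1 complex ion per 4 sodium.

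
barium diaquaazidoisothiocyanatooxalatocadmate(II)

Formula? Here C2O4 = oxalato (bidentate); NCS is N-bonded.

Ba[Cd(C2O4)(H2O)2(N3)(NCS)]

Ligands: 2 aqua (H2O, neutral), 1 oxalato (C2O4, -2), 1 isothiocyanato (NCS, -1), 1 azido (N3, -1). Ligand charge sum = -4.
With Cd in oxidation state +2, the complex ion is [Cd...]^2−.
Charge balance with barium (+2) requires 1 complex ion per 1 barium.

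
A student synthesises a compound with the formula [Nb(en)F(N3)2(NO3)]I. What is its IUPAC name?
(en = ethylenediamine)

diazido(ethylenediamine)fluoronitratoniobium(V) iodide

The 1 iodide counter-ion carries a total charge of -1, so each complex ion is 1+.
Ligand charges: 1×ethylenediamine (neutral), 1×fluoro (-1 each), 2×azido (-1 each), 1×nitrato (-1 each); total -4. So Nb + (-4) = 1+, giving Nb = +5.
Ligands are named alphabetically: azido before ethylenediamine before fluoro before nitrato.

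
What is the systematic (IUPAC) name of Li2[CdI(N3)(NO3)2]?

The 2 lithium counter-ions carry a total charge of +2, so each complex ion is 2−.
Ligand charges: 2×nitrato (-1 each), 1×iodo (-1 each), 1×azido (-1 each); total -4. So Cd + (-4) = 2−, giving Cd = +2.
The complex ion is anionic, so cadmium takes the -ate form cadmate(II).

lithium azidoiododinitratocadmate(II)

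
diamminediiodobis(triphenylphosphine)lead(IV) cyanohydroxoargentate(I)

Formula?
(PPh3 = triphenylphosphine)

[PbI2(NH3)2(PPh3)2][Ag(CN)(OH)]2

Cation [Pb…]: ligand charges -2, Pb(IV) ⇒ ion charge 2+.
Anion [Ag…]: ligand charges -2, Ag(I) ⇒ ion charge 1−.
One 2+ cation requires 2 of the 1− anion.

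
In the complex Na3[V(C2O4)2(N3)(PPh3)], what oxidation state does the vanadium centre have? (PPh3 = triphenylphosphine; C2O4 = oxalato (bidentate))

3 sodium outside the brackets (+1 each) → the complex ion is 3−.
Ligand charges: 1×PPh3 neutral; 1×N3 = -1; 2×C2O4 = -4; sum -5.
V + (-5) = 3− ⇒ V is +2.

+2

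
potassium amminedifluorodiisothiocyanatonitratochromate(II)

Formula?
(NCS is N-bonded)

K3[CrF2(NCS)2(NH3)(NO3)]

Ligands: 2 fluoro (F, -1), 1 nitrato (NO3, -1), 1 ammine (NH3, neutral), 2 isothiocyanato (NCS, -1). Ligand charge sum = -5.
Charge balance with potassium (+1) requires 1 complex ion per 3 potassium.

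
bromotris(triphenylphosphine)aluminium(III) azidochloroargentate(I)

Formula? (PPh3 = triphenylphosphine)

Cation [Al…]: ligand charges -1, Al(III) ⇒ ion charge 2+.
Anion [Ag…]: ligand charges -2, Ag(I) ⇒ ion charge 1−.
One 2+ cation requires 2 of the 1− anion.

[AlBr(PPh3)3][AgCl(N3)]2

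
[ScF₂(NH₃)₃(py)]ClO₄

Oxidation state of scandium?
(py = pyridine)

1 perchlorate outside the brackets (-1 each) → the complex ion is 1+.
Ligand charges: 2×F = -2; 1×py neutral; 3×NH3 neutral; sum -2.
Sc + (-2) = 1+ ⇒ Sc is +3.

+3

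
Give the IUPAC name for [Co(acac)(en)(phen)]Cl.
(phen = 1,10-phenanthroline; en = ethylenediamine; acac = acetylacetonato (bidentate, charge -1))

(acetylacetonato)(ethylenediamine)(1,10-phenanthroline)cobalt(II) chloride

The 1 chloride counter-ion carries a total charge of -1, so each complex ion is 1+.
Ligand charges: 1×1,10-phenanthroline (neutral), 1×ethylenediamine (neutral), 1×acetylacetonato (-1 each); total -1. So Co + (-1) = 1+, giving Co = +2.
Ligands are named alphabetically: acetylacetonato before ethylenediamine before phenanthroline.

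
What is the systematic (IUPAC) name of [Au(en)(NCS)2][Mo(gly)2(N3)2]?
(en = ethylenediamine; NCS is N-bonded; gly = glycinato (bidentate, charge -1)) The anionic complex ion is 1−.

(ethylenediamine)diisothiocyanatogold(III) diazidobis(glycinato)molybdate(III)

The complex anion is given as 1−; its ligand charges sum to -4, so Mo = +3.
A 1:1 salt means the cation carries the equal and opposite charge, 1+.
Cation: ligand charges sum to -2; for the ion to be 1+, Au = +3.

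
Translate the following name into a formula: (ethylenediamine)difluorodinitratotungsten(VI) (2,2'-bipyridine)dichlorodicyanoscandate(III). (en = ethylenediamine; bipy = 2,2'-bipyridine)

[W(en)F2(NO3)2][Sc(bipy)Cl2(CN)2]2

Cation [W…]: ligand charges -4, W(VI) ⇒ ion charge 2+.
Anion [Sc…]: ligand charges -4, Sc(III) ⇒ ion charge 1−.
One 2+ cation requires 2 of the 1− anion.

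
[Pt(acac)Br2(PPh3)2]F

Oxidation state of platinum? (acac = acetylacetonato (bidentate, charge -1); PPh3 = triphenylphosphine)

1 fluoride outside the brackets (-1 each) → the complex ion is 1+.
Ligand charges: 2×Br = -2; 1×acac = -1; 2×PPh3 neutral; sum -3.
Pt + (-3) = 1+ ⇒ Pt is +4.

+4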